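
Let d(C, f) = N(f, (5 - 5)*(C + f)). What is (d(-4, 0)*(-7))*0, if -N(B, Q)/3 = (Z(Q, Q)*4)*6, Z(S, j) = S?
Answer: 0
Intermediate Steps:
N(B, Q) = -72*Q (N(B, Q) = -3*Q*4*6 = -3*4*Q*6 = -72*Q)
d(C, f) = 0 (d(C, f) = -72*(5 - 5)*(C + f) = -0*(C + f) = -72*0 = 0)
(d(-4, 0)*(-7))*0 = (0*(-7))*0 = 0*0 = 0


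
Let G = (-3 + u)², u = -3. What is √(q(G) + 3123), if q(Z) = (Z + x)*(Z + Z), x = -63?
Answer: 3*√131 ≈ 34.337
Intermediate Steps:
G = 36 (G = (-3 - 3)² = (-6)² = 36)
q(Z) = 2*Z*(-63 + Z) (q(Z) = (Z - 63)*(Z + Z) = (-63 + Z)*(2*Z) = 2*Z*(-63 + Z))
√(q(G) + 3123) = √(2*36*(-63 + 36) + 3123) = √(2*36*(-27) + 3123) = √(-1944 + 3123) = √1179 = 3*√131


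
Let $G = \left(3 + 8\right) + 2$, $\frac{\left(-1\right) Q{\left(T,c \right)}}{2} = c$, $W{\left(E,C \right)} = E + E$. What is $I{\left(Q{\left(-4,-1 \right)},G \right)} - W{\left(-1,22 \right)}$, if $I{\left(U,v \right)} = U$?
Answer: $4$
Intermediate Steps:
$W{\left(E,C \right)} = 2 E$
$Q{\left(T,c \right)} = - 2 c$
$G = 13$ ($G = 11 + 2 = 13$)
$I{\left(Q{\left(-4,-1 \right)},G \right)} - W{\left(-1,22 \right)} = \left(-2\right) \left(-1\right) - 2 \left(-1\right) = 2 - -2 = 2 + 2 = 4$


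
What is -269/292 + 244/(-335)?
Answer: -161363/97820 ≈ -1.6496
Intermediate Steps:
-269/292 + 244/(-335) = -269*1/292 + 244*(-1/335) = -269/292 - 244/335 = -161363/97820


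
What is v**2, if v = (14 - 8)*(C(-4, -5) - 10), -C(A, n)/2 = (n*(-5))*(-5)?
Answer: 2073600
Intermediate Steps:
C(A, n) = -50*n (C(A, n) = -2*n*(-5)*(-5) = -2*(-5*n)*(-5) = -50*n)
v = 1440 (v = (14 - 8)*(-50*(-5) - 10) = 6*(250 - 10) = 6*240 = 1440)
v**2 = 1440**2 = 2073600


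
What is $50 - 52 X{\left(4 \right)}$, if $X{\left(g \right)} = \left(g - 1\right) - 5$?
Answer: $154$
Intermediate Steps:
$X{\left(g \right)} = -6 + g$ ($X{\left(g \right)} = \left(-1 + g\right) - 5 = -6 + g$)
$50 - 52 X{\left(4 \right)} = 50 - 52 \left(-6 + 4\right) = 50 - -104 = 50 + 104 = 154$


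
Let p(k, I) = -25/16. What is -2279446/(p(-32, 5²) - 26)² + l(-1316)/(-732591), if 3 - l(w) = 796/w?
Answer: -744157643702570/248012089731 ≈ -3000.5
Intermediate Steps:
p(k, I) = -25/16 (p(k, I) = -25*1/16 = -25/16)
l(w) = 3 - 796/w
-2279446/(p(-32, 5²) - 26)² + l(-1316)/(-732591) = -2279446/(-25/16 - 26)² + (3 - 796/(-1316))/(-732591) = -2279446/((-441/16)²) + (3 - 796*(-1/1316))*(-1/732591) = -2279446/194481/256 + (3 + 199/329)*(-1/732591) = -2279446*256/194481 + (1186/329)*(-1/732591) = -583538176/194481 - 1186/241022439 = -744157643702570/248012089731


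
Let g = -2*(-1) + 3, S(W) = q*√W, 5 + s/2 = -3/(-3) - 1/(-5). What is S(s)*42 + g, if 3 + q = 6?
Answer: 5 + 126*I*√190/5 ≈ 5.0 + 347.36*I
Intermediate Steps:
q = 3 (q = -3 + 6 = 3)
s = -38/5 (s = -10 + 2*(-3/(-3) - 1/(-5)) = -10 + 2*(-3*(-⅓) - 1*(-⅕)) = -10 + 2*(1 + ⅕) = -10 + 2*(6/5) = -10 + 12/5 = -38/5 ≈ -7.6000)
S(W) = 3*√W
g = 5 (g = 2 + 3 = 5)
S(s)*42 + g = (3*√(-38/5))*42 + 5 = (3*(I*√190/5))*42 + 5 = (3*I*√190/5)*42 + 5 = 126*I*√190/5 + 5 = 5 + 126*I*√190/5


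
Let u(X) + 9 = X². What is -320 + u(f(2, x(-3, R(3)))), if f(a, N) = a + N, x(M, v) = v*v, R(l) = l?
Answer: -208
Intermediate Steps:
x(M, v) = v²
f(a, N) = N + a
u(X) = -9 + X²
-320 + u(f(2, x(-3, R(3)))) = -320 + (-9 + (3² + 2)²) = -320 + (-9 + (9 + 2)²) = -320 + (-9 + 11²) = -320 + (-9 + 121) = -320 + 112 = -208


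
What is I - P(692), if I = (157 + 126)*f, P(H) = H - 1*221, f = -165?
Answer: -47166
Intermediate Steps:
P(H) = -221 + H (P(H) = H - 221 = -221 + H)
I = -46695 (I = (157 + 126)*(-165) = 283*(-165) = -46695)
I - P(692) = -46695 - (-221 + 692) = -46695 - 1*471 = -46695 - 471 = -47166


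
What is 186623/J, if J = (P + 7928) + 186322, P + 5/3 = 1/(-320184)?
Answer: 59753698632/62195208359 ≈ 0.96074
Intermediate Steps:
P = -533641/320184 (P = -5/3 + 1/(-320184) = -5/3 - 1/320184 = -533641/320184 ≈ -1.6667)
J = 62195208359/320184 (J = (-533641/320184 + 7928) + 186322 = 2537885111/320184 + 186322 = 62195208359/320184 ≈ 1.9425e+5)
186623/J = 186623/(62195208359/320184) = 186623*(320184/62195208359) = 59753698632/62195208359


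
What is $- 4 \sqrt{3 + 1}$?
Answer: $-8$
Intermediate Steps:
$- 4 \sqrt{3 + 1} = - 4 \sqrt{4} = \left(-4\right) 2 = -8$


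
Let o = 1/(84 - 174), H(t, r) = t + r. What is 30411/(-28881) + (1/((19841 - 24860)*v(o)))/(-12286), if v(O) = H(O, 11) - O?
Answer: -2291968175137/2176657556766 ≈ -1.0530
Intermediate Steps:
H(t, r) = r + t
o = -1/90 (o = 1/(-90) = -1/90 ≈ -0.011111)
v(O) = 11 (v(O) = (11 + O) - O = 11)
30411/(-28881) + (1/((19841 - 24860)*v(o)))/(-12286) = 30411/(-28881) + (1/((19841 - 24860)*11))/(-12286) = 30411*(-1/28881) + ((1/11)/(-5019))*(-1/12286) = -3379/3209 - 1/5019*1/11*(-1/12286) = -3379/3209 - 1/55209*(-1/12286) = -3379/3209 + 1/678297774 = -2291968175137/2176657556766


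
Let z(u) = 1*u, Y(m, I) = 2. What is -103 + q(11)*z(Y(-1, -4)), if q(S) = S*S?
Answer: 139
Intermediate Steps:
q(S) = S**2
z(u) = u
-103 + q(11)*z(Y(-1, -4)) = -103 + 11**2*2 = -103 + 121*2 = -103 + 242 = 139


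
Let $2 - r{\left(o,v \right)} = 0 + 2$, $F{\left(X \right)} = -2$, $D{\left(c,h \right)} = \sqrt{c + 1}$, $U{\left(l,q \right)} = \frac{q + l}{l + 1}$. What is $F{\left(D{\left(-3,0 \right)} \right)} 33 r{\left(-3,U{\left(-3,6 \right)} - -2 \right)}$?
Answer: $0$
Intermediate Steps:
$U{\left(l,q \right)} = \frac{l + q}{1 + l}$
$D{\left(c,h \right)} = \sqrt{1 + c}$
$r{\left(o,v \right)} = 0$ ($r{\left(o,v \right)} = 2 - \left(0 + 2\right) = 2 - 2 = 0$)
$F{\left(D{\left(-3,0 \right)} \right)} 33 r{\left(-3,U{\left(-3,6 \right)} - -2 \right)} = \left(-2\right) 33 \cdot 0 = \left(-66\right) 0 = 0$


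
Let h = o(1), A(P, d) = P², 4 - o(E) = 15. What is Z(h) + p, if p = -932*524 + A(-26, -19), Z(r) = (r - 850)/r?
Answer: -5363751/11 ≈ -4.8761e+5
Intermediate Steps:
o(E) = -11 (o(E) = 4 - 1*15 = 4 - 15 = -11)
h = -11
Z(r) = (-850 + r)/r
p = -487692 (p = -932*524 + (-26)² = -488368 + 676 = -487692)
Z(h) + p = (-850 - 11)/(-11) - 487692 = -1/11*(-861) - 487692 = 861/11 - 487692 = -5363751/11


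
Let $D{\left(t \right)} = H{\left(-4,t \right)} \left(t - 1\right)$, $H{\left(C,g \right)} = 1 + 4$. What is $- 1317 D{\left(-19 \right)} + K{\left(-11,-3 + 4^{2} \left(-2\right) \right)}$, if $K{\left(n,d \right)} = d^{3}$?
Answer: $88825$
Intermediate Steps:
$H{\left(C,g \right)} = 5$
$D{\left(t \right)} = -5 + 5 t$ ($D{\left(t \right)} = 5 \left(t - 1\right) = 5 \left(-1 + t\right) = -5 + 5 t$)
$- 1317 D{\left(-19 \right)} + K{\left(-11,-3 + 4^{2} \left(-2\right) \right)} = - 1317 \left(-5 + 5 \left(-19\right)\right) + \left(-3 + 4^{2} \left(-2\right)\right)^{3} = - 1317 \left(-5 - 95\right) + \left(-3 + 16 \left(-2\right)\right)^{3} = \left(-1317\right) \left(-100\right) + \left(-3 - 32\right)^{3} = 131700 + \left(-35\right)^{3} = 131700 - 42875 = 88825$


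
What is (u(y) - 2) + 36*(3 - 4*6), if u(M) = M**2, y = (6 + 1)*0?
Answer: -758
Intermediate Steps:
y = 0 (y = 7*0 = 0)
(u(y) - 2) + 36*(3 - 4*6) = (0**2 - 2) + 36*(3 - 4*6) = (0 - 2) + 36*(3 - 24) = -2 + 36*(-21) = -2 - 756 = -758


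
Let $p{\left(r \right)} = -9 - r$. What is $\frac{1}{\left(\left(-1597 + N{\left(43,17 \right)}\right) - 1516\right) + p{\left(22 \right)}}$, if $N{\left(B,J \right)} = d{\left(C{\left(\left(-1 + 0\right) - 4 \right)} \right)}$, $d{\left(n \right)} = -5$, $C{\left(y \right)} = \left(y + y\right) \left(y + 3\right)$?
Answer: $- \frac{1}{3149} \approx -0.00031756$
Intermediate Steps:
$C{\left(y \right)} = 2 y \left(3 + y\right)$
$N{\left(B,J \right)} = -5$
$\frac{1}{\left(\left(-1597 + N{\left(43,17 \right)}\right) - 1516\right) + p{\left(22 \right)}} = \frac{1}{\left(\left(-1597 - 5\right) - 1516\right) - 31} = \frac{1}{\left(-1602 - 1516\right) - 31} = \frac{1}{-3118 - 31} = \frac{1}{-3149} = - \frac{1}{3149}$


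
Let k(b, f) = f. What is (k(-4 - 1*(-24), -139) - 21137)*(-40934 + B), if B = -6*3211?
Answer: 1280815200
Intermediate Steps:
B = -19266
(k(-4 - 1*(-24), -139) - 21137)*(-40934 + B) = (-139 - 21137)*(-40934 - 19266) = -21276*(-60200) = 1280815200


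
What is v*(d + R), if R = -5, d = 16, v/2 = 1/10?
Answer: 11/5 ≈ 2.2000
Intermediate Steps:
v = ⅕ (v = 2/10 = 2*(⅒) = ⅕ ≈ 0.20000)
v*(d + R) = (16 - 5)/5 = (⅕)*11 = 11/5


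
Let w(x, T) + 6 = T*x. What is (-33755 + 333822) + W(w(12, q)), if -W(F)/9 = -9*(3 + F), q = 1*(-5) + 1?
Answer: 295936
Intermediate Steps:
q = -4 (q = -5 + 1 = -4)
w(x, T) = -6 + T*x
W(F) = 243 + 81*F (W(F) = -(-81)*(3 + F) = -9*(-27 - 9*F) = 243 + 81*F)
(-33755 + 333822) + W(w(12, q)) = (-33755 + 333822) + (243 + 81*(-6 - 4*12)) = 300067 + (243 + 81*(-6 - 48)) = 300067 + (243 + 81*(-54)) = 300067 + (243 - 4374) = 300067 - 4131 = 295936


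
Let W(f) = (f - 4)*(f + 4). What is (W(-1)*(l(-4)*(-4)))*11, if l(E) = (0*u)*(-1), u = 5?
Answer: 0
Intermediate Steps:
W(f) = (-4 + f)*(4 + f)
l(E) = 0 (l(E) = (0*5)*(-1) = 0*(-1) = 0)
(W(-1)*(l(-4)*(-4)))*11 = ((-16 + (-1)²)*(0*(-4)))*11 = ((-16 + 1)*0)*11 = -15*0*11 = 0*11 = 0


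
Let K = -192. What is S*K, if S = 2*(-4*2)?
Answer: 3072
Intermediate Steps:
S = -16 (S = 2*(-1*8) = 2*(-8) = -16)
S*K = -16*(-192) = 3072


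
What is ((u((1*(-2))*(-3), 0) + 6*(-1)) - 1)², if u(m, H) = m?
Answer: 1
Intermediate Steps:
((u((1*(-2))*(-3), 0) + 6*(-1)) - 1)² = (((1*(-2))*(-3) + 6*(-1)) - 1)² = ((-2*(-3) - 6) - 1)² = ((6 - 6) - 1)² = (0 - 1)² = (-1)² = 1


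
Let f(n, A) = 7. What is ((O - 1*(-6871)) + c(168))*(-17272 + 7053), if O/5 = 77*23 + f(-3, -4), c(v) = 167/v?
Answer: -27060065285/168 ≈ -1.6107e+8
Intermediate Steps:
O = 8890 (O = 5*(77*23 + 7) = 5*(1771 + 7) = 5*1778 = 8890)
((O - 1*(-6871)) + c(168))*(-17272 + 7053) = ((8890 - 1*(-6871)) + 167/168)*(-17272 + 7053) = ((8890 + 6871) + 167*(1/168))*(-10219) = (15761 + 167/168)*(-10219) = (2648015/168)*(-10219) = -27060065285/168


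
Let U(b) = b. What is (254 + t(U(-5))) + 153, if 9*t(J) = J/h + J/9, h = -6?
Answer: 65939/162 ≈ 407.03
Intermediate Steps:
t(J) = -J/162 (t(J) = (J/(-6) + J/9)/9 = (J*(-1/6) + J*(1/9))/9 = (-J/6 + J/9)/9 = (-J/18)/9 = -J/162)
(254 + t(U(-5))) + 153 = (254 - 1/162*(-5)) + 153 = (254 + 5/162) + 153 = 41153/162 + 153 = 65939/162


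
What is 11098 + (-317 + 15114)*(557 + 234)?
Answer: 11715525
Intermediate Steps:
11098 + (-317 + 15114)*(557 + 234) = 11098 + 14797*791 = 11098 + 11704427 = 11715525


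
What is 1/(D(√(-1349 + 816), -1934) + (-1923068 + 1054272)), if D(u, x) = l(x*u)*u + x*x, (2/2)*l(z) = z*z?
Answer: 358945/264799719525968645154 + 498402437*I*√533/529599439051937290308 ≈ 1.3555e-15 + 2.1727e-11*I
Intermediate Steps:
l(z) = z² (l(z) = z*z = z²)
D(u, x) = x² + u³*x² (D(u, x) = (x*u)²*u + x*x = (u*x)²*u + x² = (u²*x²)*u + x² = u³*x² + x² = x² + u³*x²)
1/(D(√(-1349 + 816), -1934) + (-1923068 + 1054272)) = 1/((-1934)²*(1 + (√(-1349 + 816))³) + (-1923068 + 1054272)) = 1/(3740356*(1 + (√(-533))³) - 868796) = 1/(3740356*(1 + (I*√533)³) - 868796) = 1/(3740356*(1 - 533*I*√533) - 868796) = 1/((3740356 - 1993609748*I*√533) - 868796) = 1/(2871560 - 1993609748*I*√533)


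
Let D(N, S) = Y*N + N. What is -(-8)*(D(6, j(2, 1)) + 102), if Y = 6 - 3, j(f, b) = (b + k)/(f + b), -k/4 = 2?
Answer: 1008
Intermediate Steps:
k = -8 (k = -4*2 = -8)
j(f, b) = (-8 + b)/(b + f) (j(f, b) = (b - 8)/(f + b) = (-8 + b)/(b + f))
Y = 3
D(N, S) = 4*N (D(N, S) = 3*N + N = 4*N)
-(-8)*(D(6, j(2, 1)) + 102) = -(-8)*(4*6 + 102) = -(-8)*(24 + 102) = -(-8)*126 = -1*(-1008) = 1008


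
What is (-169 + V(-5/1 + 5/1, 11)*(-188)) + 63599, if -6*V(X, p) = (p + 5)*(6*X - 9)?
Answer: 58918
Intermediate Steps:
V(X, p) = -(-9 + 6*X)*(5 + p)/6 (V(X, p) = -(p + 5)*(6*X - 9)/6 = -(5 + p)*(-9 + 6*X)/6 = -(-9 + 6*X)*(5 + p)/6)
(-169 + V(-5/1 + 5/1, 11)*(-188)) + 63599 = (-169 + (15/2 - 5*(-5/1 + 5/1) + (3/2)*11 - 1*(-5/1 + 5/1)*11)*(-188)) + 63599 = (-169 + (15/2 - 5*(-5*1 + 5*1) + 33/2 - 1*(-5*1 + 5*1)*11)*(-188)) + 63599 = (-169 + (15/2 - 5*(-5 + 5) + 33/2 - 1*(-5 + 5)*11)*(-188)) + 63599 = (-169 + (15/2 - 5*0 + 33/2 - 1*0*11)*(-188)) + 63599 = (-169 + (15/2 + 0 + 33/2 + 0)*(-188)) + 63599 = (-169 + 24*(-188)) + 63599 = (-169 - 4512) + 63599 = -4681 + 63599 = 58918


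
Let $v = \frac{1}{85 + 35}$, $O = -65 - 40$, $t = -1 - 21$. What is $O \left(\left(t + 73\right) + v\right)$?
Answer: $- \frac{42847}{8} \approx -5355.9$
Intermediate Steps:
$t = -22$ ($t = -1 - 21 = -22$)
$O = -105$
$v = \frac{1}{120} \approx 0.0083333$
$O \left(\left(t + 73\right) + v\right) = - 105 \left(\left(-22 + 73\right) + \frac{1}{120}\right) = - 105 \left(51 + \frac{1}{120}\right) = \left(-105\right) \frac{6121}{120} = - \frac{42847}{8}$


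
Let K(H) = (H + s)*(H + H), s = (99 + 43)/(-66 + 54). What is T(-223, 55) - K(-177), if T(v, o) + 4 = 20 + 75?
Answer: -66756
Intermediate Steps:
s = -71/6 (s = 142/(-12) = 142*(-1/12) = -71/6 ≈ -11.833)
K(H) = 2*H*(-71/6 + H) (K(H) = (H - 71/6)*(H + H) = (-71/6 + H)*(2*H) = 2*H*(-71/6 + H))
T(v, o) = 91 (T(v, o) = -4 + (20 + 75) = -4 + 95 = 91)
T(-223, 55) - K(-177) = 91 - (-177)*(-71 + 6*(-177))/3 = 91 - (-177)*(-71 - 1062)/3 = 91 - (-177)*(-1133)/3 = 91 - 1*66847 = 91 - 66847 = -66756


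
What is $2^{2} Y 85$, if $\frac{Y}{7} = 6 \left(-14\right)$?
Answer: $-199920$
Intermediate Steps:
$Y = -588$ ($Y = 7 \cdot 6 \left(-14\right) = 7 \left(-84\right) = -588$)
$2^{2} Y 85 = 2^{2} \left(-588\right) 85 = 4 \left(-588\right) 85 = \left(-2352\right) 85 = -199920$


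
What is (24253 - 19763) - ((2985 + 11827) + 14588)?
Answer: -24910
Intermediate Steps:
(24253 - 19763) - ((2985 + 11827) + 14588) = 4490 - (14812 + 14588) = 4490 - 1*29400 = 4490 - 29400 = -24910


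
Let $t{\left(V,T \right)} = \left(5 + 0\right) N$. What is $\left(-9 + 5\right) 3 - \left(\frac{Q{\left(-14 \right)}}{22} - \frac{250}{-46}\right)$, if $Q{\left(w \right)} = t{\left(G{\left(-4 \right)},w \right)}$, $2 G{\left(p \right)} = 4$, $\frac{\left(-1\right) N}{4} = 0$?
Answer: $- \frac{401}{23} \approx -17.435$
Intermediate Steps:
$N = 0$ ($N = \left(-4\right) 0 = 0$)
$G{\left(p \right)} = 2$ ($G{\left(p \right)} = \frac{1}{2} \cdot 4 = 2$)
$t{\left(V,T \right)} = 0$ ($t{\left(V,T \right)} = \left(5 + 0\right) 0 = 5 \cdot 0 = 0$)
$Q{\left(w \right)} = 0$
$\left(-9 + 5\right) 3 - \left(\frac{Q{\left(-14 \right)}}{22} - \frac{250}{-46}\right) = \left(-9 + 5\right) 3 - \left(\frac{0}{22} - \frac{250}{-46}\right) = \left(-4\right) 3 - \left(0 \cdot \frac{1}{22} - - \frac{125}{23}\right) = -12 - \left(0 + \frac{125}{23}\right) = -12 - \frac{125}{23} = - \frac{401}{23}$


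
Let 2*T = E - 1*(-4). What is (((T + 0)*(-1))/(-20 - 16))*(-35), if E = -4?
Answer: 0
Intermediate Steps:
T = 0 (T = (-4 - 1*(-4))/2 = (-4 + 4)/2 = (1/2)*0 = 0)
(((T + 0)*(-1))/(-20 - 16))*(-35) = (((0 + 0)*(-1))/(-20 - 16))*(-35) = ((0*(-1))/(-36))*(-35) = -1/36*0*(-35) = 0*(-35) = 0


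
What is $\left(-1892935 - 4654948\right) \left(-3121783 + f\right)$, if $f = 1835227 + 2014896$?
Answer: $-4769085104220$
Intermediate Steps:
$f = 3850123$
$\left(-1892935 - 4654948\right) \left(-3121783 + f\right) = \left(-1892935 - 4654948\right) \left(-3121783 + 3850123\right) = \left(-6547883\right) 728340 = -4769085104220$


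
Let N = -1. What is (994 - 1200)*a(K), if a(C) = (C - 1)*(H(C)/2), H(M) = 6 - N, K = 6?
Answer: -3605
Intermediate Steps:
H(M) = 7 (H(M) = 6 - 1*(-1) = 6 + 1 = 7)
a(C) = -7/2 + 7*C/2 (a(C) = (C - 1)*(7/2) = (-1 + C)*(7*(½)) = (-1 + C)*(7/2) = -7/2 + 7*C/2)
(994 - 1200)*a(K) = (994 - 1200)*(-7/2 + (7/2)*6) = -206*(-7/2 + 21) = -206*35/2 = -3605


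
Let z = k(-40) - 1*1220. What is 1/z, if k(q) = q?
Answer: -1/1260 ≈ -0.00079365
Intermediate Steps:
z = -1260 (z = -40 - 1*1220 = -40 - 1220 = -1260)
1/z = 1/(-1260) = -1/1260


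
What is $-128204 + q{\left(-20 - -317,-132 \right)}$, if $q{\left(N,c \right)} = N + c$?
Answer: $-128039$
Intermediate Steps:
$-128204 + q{\left(-20 - -317,-132 \right)} = -128204 - -165 = -128204 + \left(\left(-20 + 317\right) - 132\right) = -128204 + \left(297 - 132\right) = -128204 + 165 = -128039$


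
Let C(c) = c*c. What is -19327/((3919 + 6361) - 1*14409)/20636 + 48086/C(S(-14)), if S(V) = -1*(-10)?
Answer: 13302661573/27664300 ≈ 480.86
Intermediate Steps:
S(V) = 10
C(c) = c²
-19327/((3919 + 6361) - 1*14409)/20636 + 48086/C(S(-14)) = -19327/((3919 + 6361) - 1*14409)/20636 + 48086/(10²) = -19327/(10280 - 14409)*(1/20636) + 48086/100 = -19327/(-4129)*(1/20636) + 48086*(1/100) = -19327*(-1/4129)*(1/20636) + 24043/50 = (19327/4129)*(1/20636) + 24043/50 = 251/1106572 + 24043/50 = 13302661573/27664300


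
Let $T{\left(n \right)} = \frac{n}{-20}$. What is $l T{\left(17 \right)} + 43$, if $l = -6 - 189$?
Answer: $\frac{835}{4} \approx 208.75$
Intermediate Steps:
$T{\left(n \right)} = - \frac{n}{20}$ ($T{\left(n \right)} = n \left(- \frac{1}{20}\right) = - \frac{n}{20}$)
$l = -195$ ($l = -6 - 189 = -195$)
$l T{\left(17 \right)} + 43 = - 195 \left(\left(- \frac{1}{20}\right) 17\right) + 43 = \left(-195\right) \left(- \frac{17}{20}\right) + 43 = \frac{663}{4} + 43 = \frac{835}{4}$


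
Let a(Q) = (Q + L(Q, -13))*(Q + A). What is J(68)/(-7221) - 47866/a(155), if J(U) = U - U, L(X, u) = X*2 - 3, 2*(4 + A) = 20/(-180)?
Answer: -1578/2299 ≈ -0.68639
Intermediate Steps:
A = -73/18 (A = -4 + (20/(-180))/2 = -4 + (20*(-1/180))/2 = -4 + (½)*(-⅑) = -4 - 1/18 = -73/18 ≈ -4.0556)
L(X, u) = -3 + 2*X (L(X, u) = 2*X - 3 = -3 + 2*X)
J(U) = 0
a(Q) = (-3 + 3*Q)*(-73/18 + Q) (a(Q) = (Q + (-3 + 2*Q))*(Q - 73/18) = (-3 + 3*Q)*(-73/18 + Q))
J(68)/(-7221) - 47866/a(155) = 0/(-7221) - 47866/(73/6 + 3*155² - 91/6*155) = 0*(-1/7221) - 47866/(73/6 + 3*24025 - 14105/6) = 0 - 47866/(73/6 + 72075 - 14105/6) = 0 - 47866/209209/3 = 0 - 47866*3/209209 = 0 - 1578/2299 = -1578/2299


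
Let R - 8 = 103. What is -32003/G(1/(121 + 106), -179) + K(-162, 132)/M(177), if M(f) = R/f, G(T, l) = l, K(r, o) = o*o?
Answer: 185198975/6623 ≈ 27963.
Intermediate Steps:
R = 111 (R = 8 + 103 = 111)
K(r, o) = o²
M(f) = 111/f
-32003/G(1/(121 + 106), -179) + K(-162, 132)/M(177) = -32003/(-179) + 132²/((111/177)) = -32003*(-1/179) + 17424/((111*(1/177))) = 32003/179 + 17424/(37/59) = 32003/179 + 17424*(59/37) = 32003/179 + 1028016/37 = 185198975/6623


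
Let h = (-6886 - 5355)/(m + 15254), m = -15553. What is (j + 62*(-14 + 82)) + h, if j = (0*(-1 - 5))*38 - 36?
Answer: 1262061/299 ≈ 4220.9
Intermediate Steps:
h = 12241/299 (h = (-6886 - 5355)/(-15553 + 15254) = -12241/(-299) = -12241*(-1/299) = 12241/299 ≈ 40.940)
j = -36 (j = (0*(-6))*38 - 36 = 0*38 - 36 = 0 - 36 = -36)
(j + 62*(-14 + 82)) + h = (-36 + 62*(-14 + 82)) + 12241/299 = (-36 + 62*68) + 12241/299 = (-36 + 4216) + 12241/299 = 4180 + 12241/299 = 1262061/299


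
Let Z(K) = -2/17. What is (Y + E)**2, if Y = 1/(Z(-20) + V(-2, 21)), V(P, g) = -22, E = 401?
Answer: 22728276081/141376 ≈ 1.6076e+5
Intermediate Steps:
Z(K) = -2/17 (Z(K) = -2*1/17 = -2/17)
Y = -17/376 (Y = 1/(-2/17 - 22) = 1/(-376/17) = -17/376 ≈ -0.045213)
(Y + E)**2 = (-17/376 + 401)**2 = (150759/376)**2 = 22728276081/141376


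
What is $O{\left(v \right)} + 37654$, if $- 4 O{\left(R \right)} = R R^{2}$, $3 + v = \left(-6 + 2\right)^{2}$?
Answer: $\frac{148419}{4} \approx 37105.0$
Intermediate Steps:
$v = 13$ ($v = -3 + \left(-6 + 2\right)^{2} = -3 + \left(-4\right)^{2} = -3 + 16 = 13$)
$O{\left(R \right)} = - \frac{R^{3}}{4}$ ($O{\left(R \right)} = - \frac{R R^{2}}{4} = - \frac{R^{3}}{4}$)
$O{\left(v \right)} + 37654 = - \frac{13^{3}}{4} + 37654 = \left(- \frac{1}{4}\right) 2197 + 37654 = - \frac{2197}{4} + 37654 = \frac{148419}{4}$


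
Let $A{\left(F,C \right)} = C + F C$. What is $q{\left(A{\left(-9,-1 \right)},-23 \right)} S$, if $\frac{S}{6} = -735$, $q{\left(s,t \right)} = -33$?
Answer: $145530$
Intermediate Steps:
$A{\left(F,C \right)} = C + C F$
$S = -4410$ ($S = 6 \left(-735\right) = -4410$)
$q{\left(A{\left(-9,-1 \right)},-23 \right)} S = \left(-33\right) \left(-4410\right) = 145530$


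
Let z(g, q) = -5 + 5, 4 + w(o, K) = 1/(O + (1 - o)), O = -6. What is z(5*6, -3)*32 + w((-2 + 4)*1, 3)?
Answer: -29/7 ≈ -4.1429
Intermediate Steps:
w(o, K) = -4 + 1/(-5 - o) (w(o, K) = -4 + 1/(-6 + (1 - o)) = -4 + 1/(-5 - o))
z(g, q) = 0
z(5*6, -3)*32 + w((-2 + 4)*1, 3) = 0*32 + (-21 - 4*(-2 + 4))/(5 + (-2 + 4)*1) = 0 + (-21 - 8)/(5 + 2*1) = 0 + (-21 - 4*2)/(5 + 2) = 0 + (-21 - 8)/7 = 0 + (⅐)*(-29) = 0 - 29/7 = -29/7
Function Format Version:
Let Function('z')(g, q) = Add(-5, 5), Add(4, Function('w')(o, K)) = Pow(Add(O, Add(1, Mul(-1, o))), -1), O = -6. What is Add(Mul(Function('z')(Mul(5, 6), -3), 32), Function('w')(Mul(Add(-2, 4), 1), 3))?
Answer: Rational(-29, 7) ≈ -4.1429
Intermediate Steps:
Function('w')(o, K) = Add(-4, Pow(Add(-5, Mul(-1, o)), -1)) (Function('w')(o, K) = Add(-4, Pow(Add(-6, Add(1, Mul(-1, o))), -1)) = Add(-4, Pow(Add(-5, Mul(-1, o)), -1)))
Function('z')(g, q) = 0
Add(Mul(Function('z')(Mul(5, 6), -3), 32), Function('w')(Mul(Add(-2, 4), 1), 3)) = Add(Mul(0, 32), Mul(Pow(Add(5, Mul(Add(-2, 4), 1)), -1), Add(-21, Mul(-4, Mul(Add(-2, 4), 1))))) = Add(0, Mul(Pow(Add(5, Mul(2, 1)), -1), Add(-21, Mul(-4, Mul(2, 1))))) = Add(0, Mul(Pow(Add(5, 2), -1), Add(-21, Mul(-4, 2)))) = Add(0, Mul(Pow(7, -1), Add(-21, -8))) = Add(0, Mul(Rational(1, 7), -29)) = Add(0, Rational(-29, 7)) = Rational(-29, 7)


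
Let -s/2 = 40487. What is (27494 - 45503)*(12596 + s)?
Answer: 1231419402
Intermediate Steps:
s = -80974 (s = -2*40487 = -80974)
(27494 - 45503)*(12596 + s) = (27494 - 45503)*(12596 - 80974) = -18009*(-68378) = 1231419402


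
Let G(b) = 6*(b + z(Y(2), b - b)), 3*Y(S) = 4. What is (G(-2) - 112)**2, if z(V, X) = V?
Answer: 13456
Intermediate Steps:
Y(S) = 4/3 (Y(S) = (1/3)*4 = 4/3)
G(b) = 8 + 6*b (G(b) = 6*(b + 4/3) = 6*(4/3 + b) = 8 + 6*b)
(G(-2) - 112)**2 = ((8 + 6*(-2)) - 112)**2 = ((8 - 12) - 112)**2 = (-4 - 112)**2 = (-116)**2 = 13456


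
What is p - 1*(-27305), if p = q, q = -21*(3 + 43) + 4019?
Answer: 30358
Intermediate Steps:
q = 3053 (q = -21*46 + 4019 = -966 + 4019 = 3053)
p = 3053
p - 1*(-27305) = 3053 - 1*(-27305) = 3053 + 27305 = 30358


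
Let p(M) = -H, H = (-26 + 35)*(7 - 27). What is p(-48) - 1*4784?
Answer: -4604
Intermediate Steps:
H = -180 (H = 9*(-20) = -180)
p(M) = 180 (p(M) = -1*(-180) = 180)
p(-48) - 1*4784 = 180 - 1*4784 = 180 - 4784 = -4604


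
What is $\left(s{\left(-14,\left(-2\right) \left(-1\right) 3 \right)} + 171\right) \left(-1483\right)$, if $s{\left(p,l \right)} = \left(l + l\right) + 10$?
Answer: $-286219$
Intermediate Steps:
$s{\left(p,l \right)} = 10 + 2 l$ ($s{\left(p,l \right)} = 2 l + 10 = 10 + 2 l$)
$\left(s{\left(-14,\left(-2\right) \left(-1\right) 3 \right)} + 171\right) \left(-1483\right) = \left(\left(10 + 2 \left(-2\right) \left(-1\right) 3\right) + 171\right) \left(-1483\right) = \left(\left(10 + 2 \cdot 2 \cdot 3\right) + 171\right) \left(-1483\right) = \left(\left(10 + 2 \cdot 6\right) + 171\right) \left(-1483\right) = \left(\left(10 + 12\right) + 171\right) \left(-1483\right) = \left(22 + 171\right) \left(-1483\right) = 193 \left(-1483\right) = -286219$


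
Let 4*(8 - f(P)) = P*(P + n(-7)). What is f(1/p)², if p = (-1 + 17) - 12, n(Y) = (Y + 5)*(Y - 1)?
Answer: 199809/4096 ≈ 48.781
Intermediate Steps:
n(Y) = (-1 + Y)*(5 + Y) (n(Y) = (5 + Y)*(-1 + Y) = (-1 + Y)*(5 + Y))
p = 4 (p = 16 - 12 = 4)
f(P) = 8 - P*(16 + P)/4 (f(P) = 8 - P*(P + (-5 + (-7)² + 4*(-7)))/4 = 8 - P*(P + (-5 + 49 - 28))/4 = 8 - P*(P + 16)/4 = 8 - P*(16 + P)/4)
f(1/p)² = (8 - 4/4 - (1/4)²/4)² = (8 - 4*¼ - (¼)²/4)² = (8 - 1 - ¼*1/16)² = (8 - 1 - 1/64)² = (447/64)² = 199809/4096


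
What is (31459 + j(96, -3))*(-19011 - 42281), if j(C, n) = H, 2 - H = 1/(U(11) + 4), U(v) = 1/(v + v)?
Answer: -171618029044/89 ≈ -1.9283e+9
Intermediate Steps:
U(v) = 1/(2*v)
H = 156/89 (H = 2 - 1/((½)/11 + 4) = 2 - 1/((½)*(1/11) + 4) = 2 - 1/(1/22 + 4) = 2 - 1/89/22 = 2 - 1*22/89 = 2 - 22/89 = 156/89 ≈ 1.7528)
j(C, n) = 156/89
(31459 + j(96, -3))*(-19011 - 42281) = (31459 + 156/89)*(-19011 - 42281) = (2800007/89)*(-61292) = -171618029044/89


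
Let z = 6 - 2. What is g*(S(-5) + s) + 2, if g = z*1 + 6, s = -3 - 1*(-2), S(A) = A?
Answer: -58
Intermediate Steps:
z = 4
s = -1 (s = -3 + 2 = -1)
g = 10 (g = 4*1 + 6 = 4 + 6 = 10)
g*(S(-5) + s) + 2 = 10*(-5 - 1) + 2 = 10*(-6) + 2 = -60 + 2 = -58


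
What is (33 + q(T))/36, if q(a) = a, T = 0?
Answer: 11/12 ≈ 0.91667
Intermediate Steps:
(33 + q(T))/36 = (33 + 0)/36 = 33*(1/36) = 11/12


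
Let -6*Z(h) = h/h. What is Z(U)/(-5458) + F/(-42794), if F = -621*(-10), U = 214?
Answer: -101661143/700708956 ≈ -0.14508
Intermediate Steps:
Z(h) = -⅙ (Z(h) = -h/(6*h) = -⅙*1 = -⅙)
F = 6210
Z(U)/(-5458) + F/(-42794) = -⅙/(-5458) + 6210/(-42794) = -⅙*(-1/5458) + 6210*(-1/42794) = 1/32748 - 3105/21397 = -101661143/700708956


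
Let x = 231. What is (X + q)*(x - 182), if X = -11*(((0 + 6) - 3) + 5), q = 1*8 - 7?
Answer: -4263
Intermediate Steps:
q = 1 (q = 8 - 7 = 1)
X = -88 (X = -11*((6 - 3) + 5) = -11*(3 + 5) = -11*8 = -88)
(X + q)*(x - 182) = (-88 + 1)*(231 - 182) = -87*49 = -4263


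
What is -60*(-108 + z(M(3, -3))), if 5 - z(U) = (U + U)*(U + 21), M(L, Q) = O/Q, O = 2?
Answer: 13660/3 ≈ 4553.3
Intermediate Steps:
M(L, Q) = 2/Q
z(U) = 5 - 2*U*(21 + U) (z(U) = 5 - (U + U)*(U + 21) = 5 - 2*U*(21 + U))
-60*(-108 + z(M(3, -3))) = -60*(-108 + (5 - 84/(-3) - 2*(2/(-3))²)) = -60*(-108 + (5 - 84*(-1)/3 - 2*(2*(-⅓))²)) = -60*(-108 + (5 - 42*(-⅔) - 2*(-⅔)²)) = -60*(-108 + (5 + 28 - 2*4/9)) = -60*(-108 + (5 + 28 - 8/9)) = -60*(-108 + 289/9) = -60*(-683/9) = 13660/3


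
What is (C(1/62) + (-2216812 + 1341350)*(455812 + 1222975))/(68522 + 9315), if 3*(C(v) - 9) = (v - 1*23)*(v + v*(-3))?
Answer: -2824790739651895/149602714 ≈ -1.8882e+7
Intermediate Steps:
C(v) = 9 - 2*v*(-23 + v)/3 (C(v) = 9 + ((v - 1*23)*(v + v*(-3)))/3 = 9 + ((v - 23)*(v - 3*v))/3 = 9 + ((-23 + v)*(-2*v))/3 = 9 + (-2*v*(-23 + v))/3 = 9 - 2*v*(-23 + v)/3)
(C(1/62) + (-2216812 + 1341350)*(455812 + 1222975))/(68522 + 9315) = ((9 - 2*(1/62)²/3 + (46/3)/62) + (-2216812 + 1341350)*(455812 + 1222975))/(68522 + 9315) = ((9 - 2*(1/62)²/3 + (46/3)*(1/62)) - 875462*1678787)/77837 = ((9 - ⅔*1/3844 + 23/93) - 1469714224594)*(1/77837) = ((9 - 1/5766 + 23/93) - 1469714224594)*(1/77837) = (17773/1922 - 1469714224594)*(1/77837) = -2824790739651895/1922*1/77837 = -2824790739651895/149602714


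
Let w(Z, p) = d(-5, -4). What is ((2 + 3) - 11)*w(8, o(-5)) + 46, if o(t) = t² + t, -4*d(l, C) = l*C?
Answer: 76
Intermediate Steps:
d(l, C) = -C*l/4 (d(l, C) = -l*C/4 = -C*l/4)
o(t) = t + t²
w(Z, p) = -5 (w(Z, p) = -¼*(-4)*(-5) = -5)
((2 + 3) - 11)*w(8, o(-5)) + 46 = ((2 + 3) - 11)*(-5) + 46 = (5 - 11)*(-5) + 46 = -6*(-5) + 46 = 30 + 46 = 76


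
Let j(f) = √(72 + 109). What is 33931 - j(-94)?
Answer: 33931 - √181 ≈ 33918.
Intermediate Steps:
j(f) = √181
33931 - j(-94) = 33931 - √181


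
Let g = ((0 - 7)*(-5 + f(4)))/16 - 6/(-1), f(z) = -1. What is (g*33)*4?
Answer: 2277/2 ≈ 1138.5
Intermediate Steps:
g = 69/8 (g = ((0 - 7)*(-5 - 1))/16 - 6/(-1) = -7*(-6)*(1/16) - 6*(-1) = 42*(1/16) + 6 = 21/8 + 6 = 69/8 ≈ 8.6250)
(g*33)*4 = ((69/8)*33)*4 = (2277/8)*4 = 2277/2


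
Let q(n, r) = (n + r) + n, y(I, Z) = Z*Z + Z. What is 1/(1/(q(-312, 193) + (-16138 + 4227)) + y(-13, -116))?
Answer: 12342/164642279 ≈ 7.4963e-5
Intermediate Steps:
y(I, Z) = Z + Z**2 (y(I, Z) = Z**2 + Z = Z + Z**2)
q(n, r) = r + 2*n
1/(1/(q(-312, 193) + (-16138 + 4227)) + y(-13, -116)) = 1/(1/((193 + 2*(-312)) + (-16138 + 4227)) - 116*(1 - 116)) = 1/(1/((193 - 624) - 11911) - 116*(-115)) = 1/(1/(-431 - 11911) + 13340) = 1/(1/(-12342) + 13340) = 1/(-1/12342 + 13340) = 1/(164642279/12342) = 12342/164642279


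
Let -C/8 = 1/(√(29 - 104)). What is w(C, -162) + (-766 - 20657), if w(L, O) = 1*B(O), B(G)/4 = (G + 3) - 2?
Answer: -22067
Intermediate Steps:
B(G) = 4 + 4*G (B(G) = 4*((G + 3) - 2) = 4*((3 + G) - 2) = 4*(1 + G) = 4 + 4*G)
C = 8*I*√3/15 (C = -8/√(29 - 104) = -8*(-I*√3/15) = -(-8)*I*√3/15 = 8*I*√3/15 ≈ 0.92376*I)
w(L, O) = 4 + 4*O (w(L, O) = 1*(4 + 4*O) = 4 + 4*O)
w(C, -162) + (-766 - 20657) = (4 + 4*(-162)) + (-766 - 20657) = (4 - 648) - 21423 = -644 - 21423 = -22067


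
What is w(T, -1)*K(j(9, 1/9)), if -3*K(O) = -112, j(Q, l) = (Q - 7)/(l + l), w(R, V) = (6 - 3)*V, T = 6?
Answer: -112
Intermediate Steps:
w(R, V) = 3*V
j(Q, l) = (-7 + Q)/(2*l) (j(Q, l) = (-7 + Q)/((2*l)) = (-7 + Q)*(1/(2*l)) = (-7 + Q)/(2*l))
K(O) = 112/3 (K(O) = -⅓*(-112) = 112/3)
w(T, -1)*K(j(9, 1/9)) = (3*(-1))*(112/3) = -3*112/3 = -112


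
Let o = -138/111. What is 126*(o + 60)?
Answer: 273924/37 ≈ 7403.4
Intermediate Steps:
o = -46/37 (o = -138*1/111 = -46/37 ≈ -1.2432)
126*(o + 60) = 126*(-46/37 + 60) = 126*(2174/37) = 273924/37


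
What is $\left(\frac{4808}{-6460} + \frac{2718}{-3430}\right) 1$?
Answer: $- \frac{851243}{553945} \approx -1.5367$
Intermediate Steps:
$\left(\frac{4808}{-6460} + \frac{2718}{-3430}\right) 1 = \left(4808 \left(- \frac{1}{6460}\right) + 2718 \left(- \frac{1}{3430}\right)\right) 1 = \left(- \frac{1202}{1615} - \frac{1359}{1715}\right) 1 = \left(- \frac{851243}{553945}\right) 1 = - \frac{851243}{553945}$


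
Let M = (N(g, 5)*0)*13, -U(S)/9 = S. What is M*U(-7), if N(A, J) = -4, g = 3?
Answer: 0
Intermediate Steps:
U(S) = -9*S
M = 0 (M = -4*0*13 = 0*13 = 0)
M*U(-7) = 0*(-9*(-7)) = 0*63 = 0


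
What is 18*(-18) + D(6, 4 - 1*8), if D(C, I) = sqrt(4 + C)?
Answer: -324 + sqrt(10) ≈ -320.84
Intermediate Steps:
18*(-18) + D(6, 4 - 1*8) = 18*(-18) + sqrt(4 + 6) = -324 + sqrt(10)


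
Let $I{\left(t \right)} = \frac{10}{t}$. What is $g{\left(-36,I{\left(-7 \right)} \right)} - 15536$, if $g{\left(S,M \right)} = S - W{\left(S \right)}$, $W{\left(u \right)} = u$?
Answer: $-15536$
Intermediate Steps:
$g{\left(S,M \right)} = 0$ ($g{\left(S,M \right)} = S - S = 0$)
$g{\left(-36,I{\left(-7 \right)} \right)} - 15536 = 0 - 15536 = -15536$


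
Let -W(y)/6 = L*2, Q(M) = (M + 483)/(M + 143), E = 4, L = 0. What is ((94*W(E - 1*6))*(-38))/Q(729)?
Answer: 0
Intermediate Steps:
Q(M) = (483 + M)/(143 + M)
W(y) = 0 (W(y) = -0*2 = -6*0 = 0)
((94*W(E - 1*6))*(-38))/Q(729) = ((94*0)*(-38))/(((483 + 729)/(143 + 729))) = (0*(-38))/((1212/872)) = 0/(((1/872)*1212)) = 0/(303/218) = 0*(218/303) = 0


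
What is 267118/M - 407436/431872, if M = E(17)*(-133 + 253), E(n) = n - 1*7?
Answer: 1794872839/8097600 ≈ 221.65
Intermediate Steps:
E(n) = -7 + n (E(n) = n - 7 = -7 + n)
M = 1200 (M = (-7 + 17)*(-133 + 253) = 10*120 = 1200)
267118/M - 407436/431872 = 267118/1200 - 407436/431872 = 267118*(1/1200) - 407436*1/431872 = 133559/600 - 101859/107968 = 1794872839/8097600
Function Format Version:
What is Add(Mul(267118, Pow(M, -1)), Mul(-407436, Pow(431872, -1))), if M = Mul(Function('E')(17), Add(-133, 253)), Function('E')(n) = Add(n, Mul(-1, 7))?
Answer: Rational(1794872839, 8097600) ≈ 221.65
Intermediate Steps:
Function('E')(n) = Add(-7, n) (Function('E')(n) = Add(n, -7) = Add(-7, n))
M = 1200 (M = Mul(Add(-7, 17), Add(-133, 253)) = Mul(10, 120) = 1200)
Add(Mul(267118, Pow(M, -1)), Mul(-407436, Pow(431872, -1))) = Add(Mul(267118, Pow(1200, -1)), Mul(-407436, Pow(431872, -1))) = Add(Mul(267118, Rational(1, 1200)), Mul(-407436, Rational(1, 431872))) = Add(Rational(133559, 600), Rational(-101859, 107968)) = Rational(1794872839, 8097600)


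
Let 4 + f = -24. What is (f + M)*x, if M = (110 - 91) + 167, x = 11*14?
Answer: 24332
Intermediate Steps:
f = -28 (f = -4 - 24 = -28)
x = 154
M = 186 (M = 19 + 167 = 186)
(f + M)*x = (-28 + 186)*154 = 158*154 = 24332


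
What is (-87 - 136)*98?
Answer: -21854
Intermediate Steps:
(-87 - 136)*98 = -223*98 = -21854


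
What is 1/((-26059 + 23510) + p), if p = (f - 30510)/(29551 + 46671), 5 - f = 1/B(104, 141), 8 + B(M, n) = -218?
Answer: -17226172/43916406557 ≈ -0.00039225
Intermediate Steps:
B(M, n) = -226 (B(M, n) = -8 - 218 = -226)
f = 1131/226 (f = 5 - 1/(-226) = 5 - 1*(-1/226) = 5 + 1/226 = 1131/226 ≈ 5.0044)
p = -6894129/17226172 (p = (1131/226 - 30510)/(29551 + 46671) = -6894129/226/76222 = -6894129/226*1/76222 = -6894129/17226172 ≈ -0.40021)
1/((-26059 + 23510) + p) = 1/((-26059 + 23510) - 6894129/17226172) = 1/(-2549 - 6894129/17226172) = 1/(-43916406557/17226172) = -17226172/43916406557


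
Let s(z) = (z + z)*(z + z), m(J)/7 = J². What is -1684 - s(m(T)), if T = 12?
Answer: -4065940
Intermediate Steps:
m(J) = 7*J²
s(z) = 4*z² (s(z) = (2*z)*(2*z) = 4*z²)
-1684 - s(m(T)) = -1684 - 4*(7*12²)² = -1684 - 4*(7*144)² = -1684 - 4*1008² = -1684 - 4*1016064 = -1684 - 1*4064256 = -1684 - 4064256 = -4065940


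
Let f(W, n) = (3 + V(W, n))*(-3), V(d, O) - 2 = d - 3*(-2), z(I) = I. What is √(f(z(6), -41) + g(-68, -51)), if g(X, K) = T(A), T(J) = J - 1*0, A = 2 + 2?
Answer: I*√47 ≈ 6.8557*I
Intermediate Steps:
A = 4
T(J) = J (T(J) = J + 0 = J)
g(X, K) = 4
V(d, O) = 8 + d (V(d, O) = 2 + (d - 3*(-2)) = 2 + (d + 6) = 2 + (6 + d) = 8 + d)
f(W, n) = -33 - 3*W (f(W, n) = (3 + (8 + W))*(-3) = (11 + W)*(-3) = -33 - 3*W)
√(f(z(6), -41) + g(-68, -51)) = √((-33 - 3*6) + 4) = √((-33 - 18) + 4) = √(-51 + 4) = √(-47) = I*√47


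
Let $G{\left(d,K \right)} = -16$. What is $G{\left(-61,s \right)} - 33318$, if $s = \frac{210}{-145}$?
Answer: $-33334$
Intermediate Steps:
$s = - \frac{42}{29}$ ($s = 210 \left(- \frac{1}{145}\right) = - \frac{42}{29} \approx -1.4483$)
$G{\left(-61,s \right)} - 33318 = -16 - 33318 = -33334$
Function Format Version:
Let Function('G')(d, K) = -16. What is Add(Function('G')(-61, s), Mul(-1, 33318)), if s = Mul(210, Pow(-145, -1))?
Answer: -33334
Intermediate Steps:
s = Rational(-42, 29) (s = Mul(210, Rational(-1, 145)) = Rational(-42, 29) ≈ -1.4483)
Add(Function('G')(-61, s), Mul(-1, 33318)) = Add(-16, Mul(-1, 33318)) = Add(-16, -33318) = -33334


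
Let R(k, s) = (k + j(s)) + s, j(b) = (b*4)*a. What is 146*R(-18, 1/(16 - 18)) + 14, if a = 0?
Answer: -2687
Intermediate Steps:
j(b) = 0 (j(b) = (b*4)*0 = (4*b)*0 = 0)
R(k, s) = k + s (R(k, s) = (k + 0) + s = k + s)
146*R(-18, 1/(16 - 18)) + 14 = 146*(-18 + 1/(16 - 18)) + 14 = 146*(-18 + 1/(-2)) + 14 = 146*(-18 - ½) + 14 = 146*(-37/2) + 14 = -2701 + 14 = -2687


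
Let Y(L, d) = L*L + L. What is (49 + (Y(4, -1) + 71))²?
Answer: 19600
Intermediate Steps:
Y(L, d) = L + L² (Y(L, d) = L² + L = L + L²)
(49 + (Y(4, -1) + 71))² = (49 + (4*(1 + 4) + 71))² = (49 + (4*5 + 71))² = (49 + (20 + 71))² = (49 + 91)² = 140² = 19600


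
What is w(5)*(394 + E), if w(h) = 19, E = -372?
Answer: 418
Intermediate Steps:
w(5)*(394 + E) = 19*(394 - 372) = 19*22 = 418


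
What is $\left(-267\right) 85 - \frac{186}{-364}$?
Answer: $- \frac{4130397}{182} \approx -22695.0$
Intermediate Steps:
$\left(-267\right) 85 - \frac{186}{-364} = -22695 - - \frac{93}{182} = -22695 + \frac{93}{182} = - \frac{4130397}{182}$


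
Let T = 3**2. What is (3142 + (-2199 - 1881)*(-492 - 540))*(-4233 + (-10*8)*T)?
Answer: -20870466006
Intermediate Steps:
T = 9
(3142 + (-2199 - 1881)*(-492 - 540))*(-4233 + (-10*8)*T) = (3142 + (-2199 - 1881)*(-492 - 540))*(-4233 - 10*8*9) = (3142 - 4080*(-1032))*(-4233 - 80*9) = (3142 + 4210560)*(-4233 - 720) = 4213702*(-4953) = -20870466006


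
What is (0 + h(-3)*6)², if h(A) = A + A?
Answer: 1296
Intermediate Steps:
h(A) = 2*A
(0 + h(-3)*6)² = (0 + (2*(-3))*6)² = (0 - 6*6)² = (0 - 36)² = (-36)² = 1296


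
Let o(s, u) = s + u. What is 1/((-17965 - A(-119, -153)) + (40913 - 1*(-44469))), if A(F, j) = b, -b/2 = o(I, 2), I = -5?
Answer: 1/67411 ≈ 1.4834e-5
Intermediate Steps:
b = 6 (b = -2*(-5 + 2) = -2*(-3) = 6)
A(F, j) = 6
1/((-17965 - A(-119, -153)) + (40913 - 1*(-44469))) = 1/((-17965 - 1*6) + (40913 - 1*(-44469))) = 1/((-17965 - 6) + (40913 + 44469)) = 1/(-17971 + 85382) = 1/67411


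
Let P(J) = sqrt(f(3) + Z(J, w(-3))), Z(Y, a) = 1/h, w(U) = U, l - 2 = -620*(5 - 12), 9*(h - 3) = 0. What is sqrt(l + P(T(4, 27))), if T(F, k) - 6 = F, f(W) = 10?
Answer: sqrt(39078 + 3*sqrt(93))/3 ≈ 65.918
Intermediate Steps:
h = 3 (h = 3 + (1/9)*0 = 3 + 0 = 3)
T(F, k) = 6 + F
l = 4342 (l = 2 - 620*(5 - 12) = 2 - 620*(-7) = 2 + 4340 = 4342)
Z(Y, a) = 1/3
P(J) = sqrt(93)/3 (P(J) = sqrt(10 + 1/3) = sqrt(31/3) = sqrt(93)/3)
sqrt(l + P(T(4, 27))) = sqrt(4342 + sqrt(93)/3)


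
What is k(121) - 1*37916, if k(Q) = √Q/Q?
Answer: -417075/11 ≈ -37916.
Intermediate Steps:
k(Q) = Q^(-½)
k(121) - 1*37916 = 121^(-½) - 1*37916 = 1/11 - 37916 = -417075/11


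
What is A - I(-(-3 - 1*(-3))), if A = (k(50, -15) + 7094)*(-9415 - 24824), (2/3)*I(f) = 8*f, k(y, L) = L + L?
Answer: -241864296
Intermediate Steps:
k(y, L) = 2*L
I(f) = 12*f (I(f) = 3*(8*f)/2 = 12*f)
A = -241864296 (A = (2*(-15) + 7094)*(-9415 - 24824) = (-30 + 7094)*(-34239) = 7064*(-34239) = -241864296)
A - I(-(-3 - 1*(-3))) = -241864296 - 12*(-(-3 - 1*(-3))) = -241864296 - 12*(-(-3 + 3)) = -241864296 - 12*(-1*0) = -241864296 - 12*0 = -241864296 - 1*0 = -241864296 + 0 = -241864296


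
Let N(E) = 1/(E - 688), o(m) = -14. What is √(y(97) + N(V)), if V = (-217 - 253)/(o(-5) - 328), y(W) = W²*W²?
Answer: √1220448074714255266/117413 ≈ 9409.0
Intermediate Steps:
y(W) = W⁴
V = 235/171 (V = (-217 - 253)/(-14 - 328) = -470/(-342) = -470*(-1/342) = 235/171 ≈ 1.3743)
N(E) = 1/(-688 + E)
√(y(97) + N(V)) = √(97⁴ + 1/(-688 + 235/171)) = √(88529281 + 1/(-117413/171)) = √(88529281 - 171/117413) = √(10394488469882/117413) = √1220448074714255266/117413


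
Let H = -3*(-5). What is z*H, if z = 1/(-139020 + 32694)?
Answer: -5/35442 ≈ -0.00014108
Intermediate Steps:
z = -1/106326 (z = 1/(-106326) = -1/106326 ≈ -9.4050e-6)
H = 15
z*H = -1/106326*15 = -5/35442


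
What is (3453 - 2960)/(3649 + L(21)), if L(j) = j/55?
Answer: 27115/200716 ≈ 0.13509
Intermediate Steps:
L(j) = j/55 (L(j) = j*(1/55) = j/55)
(3453 - 2960)/(3649 + L(21)) = (3453 - 2960)/(3649 + (1/55)*21) = 493/(3649 + 21/55) = 493/(200716/55) = 493*(55/200716) = 27115/200716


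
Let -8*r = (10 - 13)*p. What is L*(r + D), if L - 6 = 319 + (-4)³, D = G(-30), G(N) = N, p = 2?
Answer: -30537/4 ≈ -7634.3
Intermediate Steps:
D = -30
r = ¾ (r = -(10 - 13)*2/8 = -(-3)*2/8 = -⅛*(-6) = ¾ ≈ 0.75000)
L = 261 (L = 6 + (319 + (-4)³) = 6 + (319 - 64) = 6 + 255 = 261)
L*(r + D) = 261*(¾ - 30) = 261*(-117/4) = -30537/4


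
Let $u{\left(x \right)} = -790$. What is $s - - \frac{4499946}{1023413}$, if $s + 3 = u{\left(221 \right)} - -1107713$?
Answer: $\frac{1132840817906}{1023413} \approx 1.1069 \cdot 10^{6}$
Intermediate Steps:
$s = 1106920$ ($s = -3 - -1106923 = -3 + \left(-790 + 1107713\right) = -3 + 1106923 = 1106920$)
$s - - \frac{4499946}{1023413} = 1106920 - - \frac{4499946}{1023413} = 1106920 + \frac{4499946}{1023413} = \frac{1132840817906}{1023413}$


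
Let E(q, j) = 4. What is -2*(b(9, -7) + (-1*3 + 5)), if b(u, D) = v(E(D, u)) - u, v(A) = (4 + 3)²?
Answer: -84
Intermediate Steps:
v(A) = 49 (v(A) = 7² = 49)
b(u, D) = 49 - u
-2*(b(9, -7) + (-1*3 + 5)) = -2*((49 - 1*9) + (-1*3 + 5)) = -2*((49 - 9) + (-3 + 5)) = -2*(40 + 2) = -2*42 = -84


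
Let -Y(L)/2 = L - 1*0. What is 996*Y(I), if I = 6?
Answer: -11952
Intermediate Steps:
Y(L) = -2*L (Y(L) = -2*(L - 1*0) = -2*(L + 0) = -2*L)
996*Y(I) = 996*(-2*6) = 996*(-12) = -11952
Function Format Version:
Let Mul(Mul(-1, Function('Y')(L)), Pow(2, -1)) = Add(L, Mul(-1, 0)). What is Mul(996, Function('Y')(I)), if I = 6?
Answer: -11952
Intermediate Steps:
Function('Y')(L) = Mul(-2, L) (Function('Y')(L) = Mul(-2, Add(L, Mul(-1, 0))) = Mul(-2, Add(L, 0)) = Mul(-2, L))
Mul(996, Function('Y')(I)) = Mul(996, Mul(-2, 6)) = Mul(996, -12) = -11952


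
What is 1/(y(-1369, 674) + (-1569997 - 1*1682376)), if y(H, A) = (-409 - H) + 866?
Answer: -1/3250547 ≈ -3.0764e-7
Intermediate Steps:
y(H, A) = 457 - H
1/(y(-1369, 674) + (-1569997 - 1*1682376)) = 1/((457 - 1*(-1369)) + (-1569997 - 1*1682376)) = 1/((457 + 1369) + (-1569997 - 1682376)) = 1/(1826 - 3252373) = 1/(-3250547) = -1/3250547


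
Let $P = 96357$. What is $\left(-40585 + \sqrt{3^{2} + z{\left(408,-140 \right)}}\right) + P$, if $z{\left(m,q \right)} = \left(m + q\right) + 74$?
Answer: $55772 + 3 \sqrt{39} \approx 55791.0$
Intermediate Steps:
$z{\left(m,q \right)} = 74 + m + q$
$\left(-40585 + \sqrt{3^{2} + z{\left(408,-140 \right)}}\right) + P = \left(-40585 + \sqrt{3^{2} + \left(74 + 408 - 140\right)}\right) + 96357 = \left(-40585 + \sqrt{9 + 342}\right) + 96357 = \left(-40585 + \sqrt{351}\right) + 96357 = \left(-40585 + 3 \sqrt{39}\right) + 96357 = 55772 + 3 \sqrt{39}$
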